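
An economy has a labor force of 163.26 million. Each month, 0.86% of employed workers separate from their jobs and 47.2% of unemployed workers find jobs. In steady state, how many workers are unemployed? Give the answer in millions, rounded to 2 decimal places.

About 2.92 million are unemployed in steady state.

Steady-state unemployment rate u* = s/(s+f) = 0.86/(0.86+47.2) = 0.017894.
Unemployed = u* × labor force = 0.017894 × 163.26 ≈ 2.92 million.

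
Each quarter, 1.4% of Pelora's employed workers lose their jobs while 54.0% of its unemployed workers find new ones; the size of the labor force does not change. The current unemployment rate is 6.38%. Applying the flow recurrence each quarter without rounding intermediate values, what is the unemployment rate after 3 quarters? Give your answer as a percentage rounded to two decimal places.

With a fixed labor force, u_{t+1} = u_t + s·(1−u_t) − f·u_t = u_t·(1−s−f) + s.
Here 1−s−f = 0.446 and s = 0.014.
u_1 = 0.063800 × 0.446 + 0.014 = 0.042455.
u_2 = 0.042455 × 0.446 + 0.014 = 0.032935.
u_3 = 0.032935 × 0.446 + 0.014 = 0.028689.

Unemployment rate after three quarters ≈ 2.87%.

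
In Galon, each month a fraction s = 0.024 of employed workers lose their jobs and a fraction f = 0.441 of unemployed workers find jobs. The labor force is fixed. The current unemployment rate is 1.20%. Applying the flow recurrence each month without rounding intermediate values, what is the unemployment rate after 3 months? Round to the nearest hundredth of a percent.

With a fixed labor force, u_{t+1} = u_t + s·(1−u_t) − f·u_t = u_t·(1−s−f) + s.
Here 1−s−f = 0.535 and s = 0.024.
u_1 = 0.012000 × 0.535 + 0.024 = 0.030420.
u_2 = 0.030420 × 0.535 + 0.024 = 0.040275.
u_3 = 0.040275 × 0.535 + 0.024 = 0.045547.

Unemployment rate after three months ≈ 4.55%.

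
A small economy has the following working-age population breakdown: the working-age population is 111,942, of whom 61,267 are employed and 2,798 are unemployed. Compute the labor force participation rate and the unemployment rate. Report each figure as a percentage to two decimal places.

Labor force = employed + unemployed = 61,267 + 2,798 = 64,065.
Unemployment rate = 2,798 / 64,065 = 4.37%.
Labor force participation rate = 64,065 / 111,942 = 57.23%.

Labor force participation rate ≈ 57.23%; unemployment rate ≈ 4.37%.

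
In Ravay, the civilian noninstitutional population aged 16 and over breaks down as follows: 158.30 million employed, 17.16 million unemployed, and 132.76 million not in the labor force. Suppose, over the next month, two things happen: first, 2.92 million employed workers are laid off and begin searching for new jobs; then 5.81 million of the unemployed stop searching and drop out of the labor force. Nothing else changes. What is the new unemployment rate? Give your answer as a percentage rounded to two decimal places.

Initially, labor force = 158.30 + 17.16 = 175.46 million, so u = 17.16/175.46 = 9.78%.
After the first change, employed falls and unemployed rises by 2.92; labor force unchanged → E = 155.38, U = 20.08, labor force = 175.46 million.
After the second change, unemployed and labor force both fall by 5.81 → E = 155.38, U = 14.27, labor force = 169.65 million.
New unemployment rate = 14.27 / 169.65 = 8.41%.

New unemployment rate ≈ 8.41%.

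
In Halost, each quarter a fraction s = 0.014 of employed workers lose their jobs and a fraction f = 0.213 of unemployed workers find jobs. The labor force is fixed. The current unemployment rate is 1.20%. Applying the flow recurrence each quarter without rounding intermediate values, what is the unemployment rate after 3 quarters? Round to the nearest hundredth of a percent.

Unemployment rate after three quarters ≈ 3.87%.

With a fixed labor force, u_{t+1} = u_t + s·(1−u_t) − f·u_t = u_t·(1−s−f) + s.
Here 1−s−f = 0.773 and s = 0.014.
u_1 = 0.012000 × 0.773 + 0.014 = 0.023276.
u_2 = 0.023276 × 0.773 + 0.014 = 0.031992.
u_3 = 0.031992 × 0.773 + 0.014 = 0.038730.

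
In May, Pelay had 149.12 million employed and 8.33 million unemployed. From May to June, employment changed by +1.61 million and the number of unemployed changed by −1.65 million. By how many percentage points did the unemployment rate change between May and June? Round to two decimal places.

The unemployment rate changed by −1.05 percentage points.

May: labor force = 149.12 + 8.33 = 157.45; u = 8.33/157.45 = 5.29%.
June: labor force = 150.73 + 6.68 = 157.41; u = 6.68/157.41 = 4.24%.
Change = 4.24% − 5.29% = −1.05 pp.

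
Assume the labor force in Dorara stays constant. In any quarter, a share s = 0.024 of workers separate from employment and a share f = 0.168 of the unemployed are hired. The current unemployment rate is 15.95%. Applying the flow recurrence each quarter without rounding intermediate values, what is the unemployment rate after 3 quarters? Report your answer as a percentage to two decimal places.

With a fixed labor force, u_{t+1} = u_t + s·(1−u_t) − f·u_t = u_t·(1−s−f) + s.
Here 1−s−f = 0.808 and s = 0.024.
u_1 = 0.159500 × 0.808 + 0.024 = 0.152876.
u_2 = 0.152876 × 0.808 + 0.024 = 0.147524.
u_3 = 0.147524 × 0.808 + 0.024 = 0.143199.

Unemployment rate after three quarters ≈ 14.32%.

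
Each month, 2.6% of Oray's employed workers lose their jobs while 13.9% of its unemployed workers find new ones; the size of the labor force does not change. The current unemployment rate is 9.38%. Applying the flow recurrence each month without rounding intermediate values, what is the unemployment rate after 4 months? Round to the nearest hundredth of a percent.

With a fixed labor force, u_{t+1} = u_t + s·(1−u_t) − f·u_t = u_t·(1−s−f) + s.
Here 1−s−f = 0.835 and s = 0.026.
u_1 = 0.093800 × 0.835 + 0.026 = 0.104323.
u_2 = 0.104323 × 0.835 + 0.026 = 0.113110.
u_3 = 0.113110 × 0.835 + 0.026 = 0.120447.
u_4 = 0.120447 × 0.835 + 0.026 = 0.126573.

Unemployment rate after four months ≈ 12.66%.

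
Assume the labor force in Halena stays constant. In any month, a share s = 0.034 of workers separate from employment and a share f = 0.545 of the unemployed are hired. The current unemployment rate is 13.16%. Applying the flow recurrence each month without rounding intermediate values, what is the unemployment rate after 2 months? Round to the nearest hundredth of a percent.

Unemployment rate after two months ≈ 7.16%.

With a fixed labor force, u_{t+1} = u_t + s·(1−u_t) − f·u_t = u_t·(1−s−f) + s.
Here 1−s−f = 0.421 and s = 0.034.
u_1 = 0.131600 × 0.421 + 0.034 = 0.089404.
u_2 = 0.089404 × 0.421 + 0.034 = 0.071639.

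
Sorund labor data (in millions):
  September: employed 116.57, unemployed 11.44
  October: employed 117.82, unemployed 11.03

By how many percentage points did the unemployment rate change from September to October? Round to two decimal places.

September: labor force = 116.57 + 11.44 = 128.01; u = 11.44/128.01 = 8.94%.
October: labor force = 117.82 + 11.03 = 128.85; u = 11.03/128.85 = 8.56%.
Change = 8.56% − 8.94% = −0.38 pp.

The unemployment rate changed by −0.38 percentage points.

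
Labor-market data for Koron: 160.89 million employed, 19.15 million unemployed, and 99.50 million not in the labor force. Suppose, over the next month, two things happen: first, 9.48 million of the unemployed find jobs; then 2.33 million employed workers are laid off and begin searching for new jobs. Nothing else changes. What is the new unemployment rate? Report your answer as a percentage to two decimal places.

New unemployment rate ≈ 6.67%.

Initially, labor force = 160.89 + 19.15 = 180.04 million, so u = 19.15/180.04 = 10.64%.
After the first change, unemployed falls and employed rises by 9.48; labor force unchanged → E = 170.37, U = 9.67, labor force = 180.04 million.
After the second change, employed falls and unemployed rises by 2.33; labor force unchanged → E = 168.04, U = 12.00, labor force = 180.04 million.
New unemployment rate = 12.00 / 180.04 = 6.67%.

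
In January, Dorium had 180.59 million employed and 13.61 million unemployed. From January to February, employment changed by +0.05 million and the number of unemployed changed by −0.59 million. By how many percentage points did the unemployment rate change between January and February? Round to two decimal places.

The unemployment rate changed by −0.29 percentage points.

January: labor force = 180.59 + 13.61 = 194.20; u = 13.61/194.20 = 7.01%.
February: labor force = 180.64 + 13.02 = 193.66; u = 13.02/193.66 = 6.72%.
Change = 6.72% − 7.01% = −0.29 pp.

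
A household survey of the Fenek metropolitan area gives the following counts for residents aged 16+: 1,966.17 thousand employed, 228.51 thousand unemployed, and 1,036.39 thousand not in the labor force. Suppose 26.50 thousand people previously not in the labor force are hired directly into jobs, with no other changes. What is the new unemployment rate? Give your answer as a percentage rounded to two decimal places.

New unemployment rate ≈ 10.29%.

Initially, labor force = 1,966.17 + 228.51 = 2,194.68 thousand, so u = 228.51/2,194.68 = 10.41%.
After the change, employed and labor force both rise by 26.50; unemployed unchanged → E = 1,992.67, U = 228.51, labor force = 2,221.18 thousand.
New unemployment rate = 228.51 / 2,221.18 = 10.29%.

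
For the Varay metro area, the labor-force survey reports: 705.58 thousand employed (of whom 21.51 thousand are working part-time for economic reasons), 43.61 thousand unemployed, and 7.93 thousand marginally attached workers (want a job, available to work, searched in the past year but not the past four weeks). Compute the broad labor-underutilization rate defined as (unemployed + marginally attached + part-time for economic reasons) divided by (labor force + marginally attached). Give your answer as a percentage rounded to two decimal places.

Broad underutilization rate ≈ 9.65%.

Labor force = 705.58 + 43.61 = 749.19 thousand.
Numerator = 43.61 + 7.93 + 21.51 = 73.05 thousand.
Denominator = 749.19 + 7.93 = 757.12 thousand.
Broad rate = 73.05 / 757.12 = 9.65%.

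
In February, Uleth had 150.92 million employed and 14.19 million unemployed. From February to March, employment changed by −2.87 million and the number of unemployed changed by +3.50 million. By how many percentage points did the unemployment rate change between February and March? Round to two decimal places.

February: labor force = 150.92 + 14.19 = 165.11; u = 14.19/165.11 = 8.59%.
March: labor force = 148.05 + 17.69 = 165.74; u = 17.69/165.74 = 10.67%.
Change = 10.67% − 8.59% = +2.08 pp.

The unemployment rate changed by +2.08 percentage points.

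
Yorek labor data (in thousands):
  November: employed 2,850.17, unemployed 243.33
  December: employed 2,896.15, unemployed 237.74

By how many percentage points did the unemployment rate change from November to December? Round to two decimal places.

The unemployment rate changed by −0.28 percentage points.

November: labor force = 2,850.17 + 243.33 = 3,093.50; u = 243.33/3,093.50 = 7.87%.
December: labor force = 2,896.15 + 237.74 = 3,133.89; u = 237.74/3,133.89 = 7.59%.
Change = 7.59% − 7.87% = −0.28 pp.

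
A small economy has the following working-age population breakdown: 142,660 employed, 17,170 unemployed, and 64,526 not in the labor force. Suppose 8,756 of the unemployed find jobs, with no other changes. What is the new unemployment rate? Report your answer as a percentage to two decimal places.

Initially, labor force = 142,660 + 17,170 = 159,830, so u = 17,170/159,830 = 10.74%.
After the change, unemployed falls and employed rises by 8,756; labor force unchanged → E = 151,416, U = 8,414, labor force = 159,830.
New unemployment rate = 8,414 / 159,830 = 5.26%.

New unemployment rate ≈ 5.26%.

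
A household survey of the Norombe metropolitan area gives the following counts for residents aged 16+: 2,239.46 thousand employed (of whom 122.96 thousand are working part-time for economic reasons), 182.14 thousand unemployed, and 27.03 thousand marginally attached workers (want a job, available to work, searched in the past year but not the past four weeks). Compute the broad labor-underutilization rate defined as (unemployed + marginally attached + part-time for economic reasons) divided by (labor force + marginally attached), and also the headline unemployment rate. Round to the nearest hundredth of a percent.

Labor force = 2,239.46 + 182.14 = 2,421.60 thousand.
Numerator = 182.14 + 27.03 + 122.96 = 332.13 thousand.
Denominator = 2,421.60 + 27.03 = 2,448.63 thousand.
Broad rate = 332.13 / 2,448.63 = 13.56%.
Headline unemployment rate = 182.14 / 2,421.60 = 7.52%.

Broad underutilization rate ≈ 13.56%; headline unemployment rate ≈ 7.52%.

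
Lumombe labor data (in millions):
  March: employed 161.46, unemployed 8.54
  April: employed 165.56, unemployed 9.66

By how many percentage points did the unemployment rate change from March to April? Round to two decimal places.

The unemployment rate changed by +0.49 percentage points.

March: labor force = 161.46 + 8.54 = 170.00; u = 8.54/170.00 = 5.02%.
April: labor force = 165.56 + 9.66 = 175.22; u = 9.66/175.22 = 5.51%.
Change = 5.51% − 5.02% = +0.49 pp.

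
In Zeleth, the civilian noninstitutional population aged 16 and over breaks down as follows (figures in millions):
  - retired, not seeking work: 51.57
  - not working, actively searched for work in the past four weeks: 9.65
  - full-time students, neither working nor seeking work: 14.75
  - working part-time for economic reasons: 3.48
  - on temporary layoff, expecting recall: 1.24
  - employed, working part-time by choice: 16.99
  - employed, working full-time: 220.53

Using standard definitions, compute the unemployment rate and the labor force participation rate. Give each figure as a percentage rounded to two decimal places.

Employed = 3.48 + 16.99 + 220.53 = 241.00 million (anyone who worked, including part-time for economic reasons, counts as employed).
Unemployed = 9.65 + 1.24 = 10.89 million (jobless and actively searching, or on temporary layoff).
Labor force = 241.00 + 10.89 = 251.89 million.
Not in labor force = 51.57 + 14.75 = 66.32 million (those not working and not actively searching are outside the labor force).
Civilian working-age population = 251.89 + 66.32 = 318.21 million.
Unemployment rate = 10.89 / 251.89 = 4.32%.
Labor force participation rate = 251.89 / 318.21 = 79.16%.

Unemployment rate ≈ 4.32%; labor force participation rate ≈ 79.16%.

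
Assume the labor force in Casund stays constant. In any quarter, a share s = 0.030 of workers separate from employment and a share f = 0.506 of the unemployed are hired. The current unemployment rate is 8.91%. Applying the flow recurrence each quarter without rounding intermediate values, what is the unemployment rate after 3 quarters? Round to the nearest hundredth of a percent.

Unemployment rate after three quarters ≈ 5.93%.

With a fixed labor force, u_{t+1} = u_t + s·(1−u_t) − f·u_t = u_t·(1−s−f) + s.
Here 1−s−f = 0.464 and s = 0.030.
u_1 = 0.089100 × 0.464 + 0.030 = 0.071342.
u_2 = 0.071342 × 0.464 + 0.030 = 0.063103.
u_3 = 0.063103 × 0.464 + 0.030 = 0.059280.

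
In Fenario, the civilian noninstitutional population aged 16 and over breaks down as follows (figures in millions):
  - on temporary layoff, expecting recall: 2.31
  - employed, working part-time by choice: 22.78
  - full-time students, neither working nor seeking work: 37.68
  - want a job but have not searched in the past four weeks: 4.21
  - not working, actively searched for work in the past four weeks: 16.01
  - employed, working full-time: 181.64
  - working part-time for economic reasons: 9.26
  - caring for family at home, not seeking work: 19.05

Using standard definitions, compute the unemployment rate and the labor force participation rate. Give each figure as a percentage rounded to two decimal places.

Employed = 22.78 + 181.64 + 9.26 = 213.68 million (anyone who worked, including part-time for economic reasons, counts as employed).
Unemployed = 2.31 + 16.01 = 18.32 million (jobless and actively searching, or on temporary layoff).
Labor force = 213.68 + 18.32 = 232.00 million.
Not in labor force = 37.68 + 4.21 + 19.05 = 60.94 million (those not working and not actively searching are outside the labor force — including those who want a job but have given up searching).
Civilian working-age population = 232.00 + 60.94 = 292.94 million.
Unemployment rate = 18.32 / 232.00 = 7.90%.
Labor force participation rate = 232.00 / 292.94 = 79.20%.

Unemployment rate ≈ 7.90%; labor force participation rate ≈ 79.20%.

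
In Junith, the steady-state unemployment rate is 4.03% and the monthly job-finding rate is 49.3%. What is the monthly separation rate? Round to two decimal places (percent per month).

From u* = s/(s+f): s = u·f/(1−u).
s = 0.0403 × 49.3 / (1 − 0.0403) = 1.9868 / 0.9597 ≈ 2.07% per month.

Separation rate ≈ 2.07% per month.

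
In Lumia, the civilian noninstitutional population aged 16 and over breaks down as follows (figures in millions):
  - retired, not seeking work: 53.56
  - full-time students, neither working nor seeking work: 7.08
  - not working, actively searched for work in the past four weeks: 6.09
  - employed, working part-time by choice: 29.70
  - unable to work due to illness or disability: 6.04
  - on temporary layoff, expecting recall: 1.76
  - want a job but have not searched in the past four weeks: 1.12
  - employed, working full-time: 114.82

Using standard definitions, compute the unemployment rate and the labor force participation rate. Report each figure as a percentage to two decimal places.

Unemployment rate ≈ 5.15%; labor force participation rate ≈ 69.21%.

Employed = 29.70 + 114.82 = 144.52 million.
Unemployed = 6.09 + 1.76 = 7.85 million (jobless and actively searching, or on temporary layoff).
Labor force = 144.52 + 7.85 = 152.37 million.
Not in labor force = 53.56 + 7.08 + 6.04 + 1.12 = 67.80 million (those not working and not actively searching are outside the labor force — including those who want a job but have given up searching).
Civilian working-age population = 152.37 + 67.80 = 220.17 million.
Unemployment rate = 7.85 / 152.37 = 5.15%.
Labor force participation rate = 152.37 / 220.17 = 69.21%.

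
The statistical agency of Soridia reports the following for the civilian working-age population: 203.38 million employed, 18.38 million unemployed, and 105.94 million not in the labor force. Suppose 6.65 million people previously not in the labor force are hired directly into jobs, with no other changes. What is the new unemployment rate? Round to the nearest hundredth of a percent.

Initially, labor force = 203.38 + 18.38 = 221.76 million, so u = 18.38/221.76 = 8.29%.
After the change, employed and labor force both rise by 6.65; unemployed unchanged → E = 210.03, U = 18.38, labor force = 228.41 million.
New unemployment rate = 18.38 / 228.41 = 8.05%.

New unemployment rate ≈ 8.05%.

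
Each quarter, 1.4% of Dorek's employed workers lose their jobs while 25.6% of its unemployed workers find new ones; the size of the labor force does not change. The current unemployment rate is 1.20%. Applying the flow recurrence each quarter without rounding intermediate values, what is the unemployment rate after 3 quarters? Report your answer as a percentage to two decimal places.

With a fixed labor force, u_{t+1} = u_t + s·(1−u_t) − f·u_t = u_t·(1−s−f) + s.
Here 1−s−f = 0.730 and s = 0.014.
u_1 = 0.012000 × 0.730 + 0.014 = 0.022760.
u_2 = 0.022760 × 0.730 + 0.014 = 0.030615.
u_3 = 0.030615 × 0.730 + 0.014 = 0.036349.

Unemployment rate after three quarters ≈ 3.63%.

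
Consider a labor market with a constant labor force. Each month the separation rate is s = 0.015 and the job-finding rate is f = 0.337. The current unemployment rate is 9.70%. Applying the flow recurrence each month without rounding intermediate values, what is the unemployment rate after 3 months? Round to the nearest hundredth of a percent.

Unemployment rate after three months ≈ 5.74%.

With a fixed labor force, u_{t+1} = u_t + s·(1−u_t) − f·u_t = u_t·(1−s−f) + s.
Here 1−s−f = 0.648 and s = 0.015.
u_1 = 0.097000 × 0.648 + 0.015 = 0.077856.
u_2 = 0.077856 × 0.648 + 0.015 = 0.065451.
u_3 = 0.065451 × 0.648 + 0.015 = 0.057412.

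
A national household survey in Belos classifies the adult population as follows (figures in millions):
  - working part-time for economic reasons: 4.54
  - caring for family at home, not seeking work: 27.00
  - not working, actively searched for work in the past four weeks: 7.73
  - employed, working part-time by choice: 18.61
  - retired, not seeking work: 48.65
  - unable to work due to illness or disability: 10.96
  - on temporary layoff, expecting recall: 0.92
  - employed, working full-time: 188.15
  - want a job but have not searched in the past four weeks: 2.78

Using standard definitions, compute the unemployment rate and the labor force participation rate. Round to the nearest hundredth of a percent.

Unemployment rate ≈ 3.93%; labor force participation rate ≈ 71.10%.

Employed = 4.54 + 18.61 + 188.15 = 211.30 million (anyone who worked, including part-time for economic reasons, counts as employed).
Unemployed = 7.73 + 0.92 = 8.65 million (jobless and actively searching, or on temporary layoff).
Labor force = 211.30 + 8.65 = 219.95 million.
Not in labor force = 27.00 + 48.65 + 10.96 + 2.78 = 89.39 million (those not working and not actively searching are outside the labor force — including those who want a job but have given up searching).
Civilian working-age population = 219.95 + 89.39 = 309.34 million.
Unemployment rate = 8.65 / 219.95 = 3.93%.
Labor force participation rate = 219.95 / 309.34 = 71.10%.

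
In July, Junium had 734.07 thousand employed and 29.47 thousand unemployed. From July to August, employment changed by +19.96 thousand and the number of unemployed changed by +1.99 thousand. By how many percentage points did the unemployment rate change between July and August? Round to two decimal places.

July: labor force = 734.07 + 29.47 = 763.54; u = 29.47/763.54 = 3.86%.
August: labor force = 754.03 + 31.46 = 785.49; u = 31.46/785.49 = 4.01%.
Change = 4.01% − 3.86% = +0.15 pp.

The unemployment rate changed by +0.15 percentage points.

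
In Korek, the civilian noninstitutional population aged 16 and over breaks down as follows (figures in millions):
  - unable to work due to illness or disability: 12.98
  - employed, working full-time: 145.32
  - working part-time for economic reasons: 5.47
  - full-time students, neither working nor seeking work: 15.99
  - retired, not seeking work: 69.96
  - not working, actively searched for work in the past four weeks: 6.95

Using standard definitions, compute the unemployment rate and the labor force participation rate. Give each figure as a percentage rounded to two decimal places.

Employed = 145.32 + 5.47 = 150.79 million (anyone who worked, including part-time for economic reasons, counts as employed).
Unemployed = 6.95 million.
Labor force = 150.79 + 6.95 = 157.74 million.
Not in labor force = 12.98 + 15.99 + 69.96 = 98.93 million (those not working and not actively searching are outside the labor force).
Civilian working-age population = 157.74 + 98.93 = 256.67 million.
Unemployment rate = 6.95 / 157.74 = 4.41%.
Labor force participation rate = 157.74 / 256.67 = 61.46%.

Unemployment rate ≈ 4.41%; labor force participation rate ≈ 61.46%.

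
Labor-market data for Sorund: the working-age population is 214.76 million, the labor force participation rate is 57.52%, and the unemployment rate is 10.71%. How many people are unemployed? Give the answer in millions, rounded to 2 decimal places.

About 13.23 million are unemployed.

Labor force = 0.5752 × 214.76 = 123.53 million.
Unemployed = 0.1071 × 123.53 ≈ 13.23 million.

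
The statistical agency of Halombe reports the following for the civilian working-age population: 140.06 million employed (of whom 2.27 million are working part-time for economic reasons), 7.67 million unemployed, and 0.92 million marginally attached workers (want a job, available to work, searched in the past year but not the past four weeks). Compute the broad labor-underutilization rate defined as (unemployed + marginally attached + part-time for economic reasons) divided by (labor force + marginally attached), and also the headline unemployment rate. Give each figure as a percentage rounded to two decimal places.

Labor force = 140.06 + 7.67 = 147.73 million.
Numerator = 7.67 + 0.92 + 2.27 = 10.86 million.
Denominator = 147.73 + 0.92 = 148.65 million.
Broad rate = 10.86 / 148.65 = 7.31%.
Headline unemployment rate = 7.67 / 147.73 = 5.19%.

Broad underutilization rate ≈ 7.31%; headline unemployment rate ≈ 5.19%.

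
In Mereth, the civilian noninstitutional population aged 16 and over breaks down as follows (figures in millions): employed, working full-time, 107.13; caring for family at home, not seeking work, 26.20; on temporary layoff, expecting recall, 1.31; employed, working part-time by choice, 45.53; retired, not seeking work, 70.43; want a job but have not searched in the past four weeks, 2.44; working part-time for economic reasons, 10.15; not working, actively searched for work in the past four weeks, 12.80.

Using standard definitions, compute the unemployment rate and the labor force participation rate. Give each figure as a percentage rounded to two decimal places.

Unemployment rate ≈ 7.98%; labor force participation rate ≈ 64.10%.

Employed = 107.13 + 45.53 + 10.15 = 162.81 million (anyone who worked, including part-time for economic reasons, counts as employed).
Unemployed = 1.31 + 12.80 = 14.11 million (jobless and actively searching, or on temporary layoff).
Labor force = 162.81 + 14.11 = 176.92 million.
Not in labor force = 26.20 + 70.43 + 2.44 = 99.07 million (those not working and not actively searching are outside the labor force — including those who want a job but have given up searching).
Civilian working-age population = 176.92 + 99.07 = 275.99 million.
Unemployment rate = 14.11 / 176.92 = 7.98%.
Labor force participation rate = 176.92 / 275.99 = 64.10%.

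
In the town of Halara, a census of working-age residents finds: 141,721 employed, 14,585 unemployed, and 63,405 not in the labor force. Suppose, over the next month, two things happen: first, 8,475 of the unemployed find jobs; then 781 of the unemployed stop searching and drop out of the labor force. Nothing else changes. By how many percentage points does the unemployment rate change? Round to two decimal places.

Initially, labor force = 141,721 + 14,585 = 156,306, so u = 14,585/156,306 = 9.33%.
After the first change, unemployed falls and employed rises by 8,475; labor force unchanged → E = 150,196, U = 6,110, labor force = 156,306.
After the second change, unemployed and labor force both fall by 781 → E = 150,196, U = 5,329, labor force = 155,525.
New unemployment rate = 5,329 / 155,525 = 3.43%.
Change = 3.43% − 9.33% = −5.90 percentage points.

The unemployment rate changes by −5.90 percentage points.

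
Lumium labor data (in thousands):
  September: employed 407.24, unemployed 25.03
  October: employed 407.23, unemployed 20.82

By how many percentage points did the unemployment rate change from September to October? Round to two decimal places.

The unemployment rate changed by −0.93 percentage points.

September: labor force = 407.24 + 25.03 = 432.27; u = 25.03/432.27 = 5.79%.
October: labor force = 407.23 + 20.82 = 428.05; u = 20.82/428.05 = 4.86%.
Change = 4.86% − 5.79% = −0.93 pp.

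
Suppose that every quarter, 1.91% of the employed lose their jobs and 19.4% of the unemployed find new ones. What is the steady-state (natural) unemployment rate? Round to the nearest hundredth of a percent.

Steady-state unemployment rate ≈ 8.96%.

At steady state the flows balance: s·E = f·U, so U/(E+U) = s/(s+f).
u* = 1.91 / (1.91 + 19.4) = 1.91 / 21.31 = 8.96%.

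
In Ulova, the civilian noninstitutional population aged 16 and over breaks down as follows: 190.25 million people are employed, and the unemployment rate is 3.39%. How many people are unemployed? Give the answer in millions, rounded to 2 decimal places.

About 6.68 million are unemployed.

Let U be the number unemployed. The labor force is E + U, and U/(E+U) = 0.0339.
So U = 0.0339 × 190.25 / (1 − 0.0339) = 6.4495 / 0.9661 ≈ 6.68 million.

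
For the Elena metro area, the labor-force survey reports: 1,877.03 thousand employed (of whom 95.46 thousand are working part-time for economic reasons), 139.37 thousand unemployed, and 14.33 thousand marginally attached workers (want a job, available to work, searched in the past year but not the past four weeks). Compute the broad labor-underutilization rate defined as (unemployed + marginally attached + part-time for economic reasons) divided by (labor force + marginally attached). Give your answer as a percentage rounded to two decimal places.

Labor force = 1,877.03 + 139.37 = 2,016.40 thousand.
Numerator = 139.37 + 14.33 + 95.46 = 249.16 thousand.
Denominator = 2,016.40 + 14.33 = 2,030.73 thousand.
Broad rate = 249.16 / 2,030.73 = 12.27%.

Broad underutilization rate ≈ 12.27%.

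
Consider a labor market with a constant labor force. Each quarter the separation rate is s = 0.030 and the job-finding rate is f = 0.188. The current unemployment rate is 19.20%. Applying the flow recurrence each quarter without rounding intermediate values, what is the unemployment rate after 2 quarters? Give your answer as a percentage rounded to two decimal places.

With a fixed labor force, u_{t+1} = u_t + s·(1−u_t) − f·u_t = u_t·(1−s−f) + s.
Here 1−s−f = 0.782 and s = 0.030.
u_1 = 0.192000 × 0.782 + 0.030 = 0.180144.
u_2 = 0.180144 × 0.782 + 0.030 = 0.170873.

Unemployment rate after two quarters ≈ 17.09%.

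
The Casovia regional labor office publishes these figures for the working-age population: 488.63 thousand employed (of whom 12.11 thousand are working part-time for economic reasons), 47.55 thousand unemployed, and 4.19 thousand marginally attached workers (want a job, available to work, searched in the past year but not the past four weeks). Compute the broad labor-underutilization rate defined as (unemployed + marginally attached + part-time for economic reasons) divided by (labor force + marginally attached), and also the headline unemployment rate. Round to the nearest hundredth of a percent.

Labor force = 488.63 + 47.55 = 536.18 thousand.
Numerator = 47.55 + 4.19 + 12.11 = 63.85 thousand.
Denominator = 536.18 + 4.19 = 540.37 thousand.
Broad rate = 63.85 / 540.37 = 11.82%.
Headline unemployment rate = 47.55 / 536.18 = 8.87%.

Broad underutilization rate ≈ 11.82%; headline unemployment rate ≈ 8.87%.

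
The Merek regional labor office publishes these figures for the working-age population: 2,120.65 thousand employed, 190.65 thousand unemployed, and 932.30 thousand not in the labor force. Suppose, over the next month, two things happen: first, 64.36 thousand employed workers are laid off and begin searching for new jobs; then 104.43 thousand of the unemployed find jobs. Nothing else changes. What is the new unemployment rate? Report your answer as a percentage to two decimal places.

New unemployment rate ≈ 6.51%.

Initially, labor force = 2,120.65 + 190.65 = 2,311.30 thousand, so u = 190.65/2,311.30 = 8.25%.
After the first change, employed falls and unemployed rises by 64.36; labor force unchanged → E = 2,056.29, U = 255.01, labor force = 2,311.30 thousand.
After the second change, unemployed falls and employed rises by 104.43; labor force unchanged → E = 2,160.72, U = 150.58, labor force = 2,311.30 thousand.
New unemployment rate = 150.58 / 2,311.30 = 6.51%.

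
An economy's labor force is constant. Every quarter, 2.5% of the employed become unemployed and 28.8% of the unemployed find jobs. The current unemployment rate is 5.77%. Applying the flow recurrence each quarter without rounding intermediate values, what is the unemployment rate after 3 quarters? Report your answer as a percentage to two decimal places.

With a fixed labor force, u_{t+1} = u_t + s·(1−u_t) − f·u_t = u_t·(1−s−f) + s.
Here 1−s−f = 0.687 and s = 0.025.
u_1 = 0.057700 × 0.687 + 0.025 = 0.064640.
u_2 = 0.064640 × 0.687 + 0.025 = 0.069408.
u_3 = 0.069408 × 0.687 + 0.025 = 0.072683.

Unemployment rate after three quarters ≈ 7.27%.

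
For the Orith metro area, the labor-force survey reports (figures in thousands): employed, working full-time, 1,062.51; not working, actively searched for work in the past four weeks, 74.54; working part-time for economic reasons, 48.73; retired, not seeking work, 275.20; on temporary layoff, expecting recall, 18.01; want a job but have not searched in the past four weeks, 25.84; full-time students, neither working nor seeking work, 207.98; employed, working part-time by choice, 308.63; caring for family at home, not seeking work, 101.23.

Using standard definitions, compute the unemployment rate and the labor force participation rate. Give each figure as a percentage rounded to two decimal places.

Employed = 1,062.51 + 48.73 + 308.63 = 1,419.87 thousand (anyone who worked, including part-time for economic reasons, counts as employed).
Unemployed = 74.54 + 18.01 = 92.55 thousand (jobless and actively searching, or on temporary layoff).
Labor force = 1,419.87 + 92.55 = 1,512.42 thousand.
Not in labor force = 275.20 + 25.84 + 207.98 + 101.23 = 610.25 thousand (those not working and not actively searching are outside the labor force — including those who want a job but have given up searching).
Civilian working-age population = 1,512.42 + 610.25 = 2,122.67 thousand.
Unemployment rate = 92.55 / 1,512.42 = 6.12%.
Labor force participation rate = 1,512.42 / 2,122.67 = 71.25%.

Unemployment rate ≈ 6.12%; labor force participation rate ≈ 71.25%.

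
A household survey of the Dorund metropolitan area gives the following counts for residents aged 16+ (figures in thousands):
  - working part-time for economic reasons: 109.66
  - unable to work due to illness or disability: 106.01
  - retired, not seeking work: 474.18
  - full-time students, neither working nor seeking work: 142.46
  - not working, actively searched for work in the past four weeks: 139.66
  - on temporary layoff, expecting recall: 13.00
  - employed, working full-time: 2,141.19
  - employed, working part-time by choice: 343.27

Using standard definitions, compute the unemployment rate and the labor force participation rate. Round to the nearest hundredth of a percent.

Unemployment rate ≈ 5.56%; labor force participation rate ≈ 79.17%.

Employed = 109.66 + 2,141.19 + 343.27 = 2,594.12 thousand (anyone who worked, including part-time for economic reasons, counts as employed).
Unemployed = 139.66 + 13.00 = 152.66 thousand (jobless and actively searching, or on temporary layoff).
Labor force = 2,594.12 + 152.66 = 2,746.78 thousand.
Not in labor force = 106.01 + 474.18 + 142.46 = 722.65 thousand (those not working and not actively searching are outside the labor force).
Civilian working-age population = 2,746.78 + 722.65 = 3,469.43 thousand.
Unemployment rate = 152.66 / 2,746.78 = 5.56%.
Labor force participation rate = 2,746.78 / 3,469.43 = 79.17%.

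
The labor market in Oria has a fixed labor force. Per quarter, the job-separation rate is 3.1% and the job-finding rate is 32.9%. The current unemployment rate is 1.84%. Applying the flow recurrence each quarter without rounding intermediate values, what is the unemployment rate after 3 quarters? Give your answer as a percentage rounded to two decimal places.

With a fixed labor force, u_{t+1} = u_t + s·(1−u_t) − f·u_t = u_t·(1−s−f) + s.
Here 1−s−f = 0.640 and s = 0.031.
u_1 = 0.018400 × 0.640 + 0.031 = 0.042776.
u_2 = 0.042776 × 0.640 + 0.031 = 0.058377.
u_3 = 0.058377 × 0.640 + 0.031 = 0.068361.

Unemployment rate after three quarters ≈ 6.84%.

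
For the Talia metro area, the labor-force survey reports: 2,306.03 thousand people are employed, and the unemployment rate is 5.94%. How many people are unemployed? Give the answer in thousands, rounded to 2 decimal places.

Let U be the number unemployed. The labor force is E + U, and U/(E+U) = 0.0594.
So U = 0.0594 × 2,306.03 / (1 − 0.0594) = 136.9782 / 0.9406 ≈ 145.63 thousand.

About 145.63 thousand are unemployed.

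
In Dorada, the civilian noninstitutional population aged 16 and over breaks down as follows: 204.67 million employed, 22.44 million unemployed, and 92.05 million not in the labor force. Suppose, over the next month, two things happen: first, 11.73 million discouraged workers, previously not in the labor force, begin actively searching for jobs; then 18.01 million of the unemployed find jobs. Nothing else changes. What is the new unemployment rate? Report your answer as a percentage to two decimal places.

New unemployment rate ≈ 6.77%.

Initially, labor force = 204.67 + 22.44 = 227.11 million, so u = 22.44/227.11 = 9.88%.
After the first change, unemployed and labor force both rise by 11.73 → E = 204.67, U = 34.17, labor force = 238.84 million.
After the second change, unemployed falls and employed rises by 18.01; labor force unchanged → E = 222.68, U = 16.16, labor force = 238.84 million.
New unemployment rate = 16.16 / 238.84 = 6.77%.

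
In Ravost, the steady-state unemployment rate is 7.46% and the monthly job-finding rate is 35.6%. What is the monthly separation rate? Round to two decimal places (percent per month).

Separation rate ≈ 2.87% per month.

From u* = s/(s+f): s = u·f/(1−u).
s = 0.0746 × 35.6 / (1 − 0.0746) = 2.6558 / 0.9254 ≈ 2.87% per month.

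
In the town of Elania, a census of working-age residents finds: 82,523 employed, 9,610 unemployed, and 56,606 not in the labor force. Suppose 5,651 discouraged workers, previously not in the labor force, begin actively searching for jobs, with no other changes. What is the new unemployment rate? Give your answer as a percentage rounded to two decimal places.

Initially, labor force = 82,523 + 9,610 = 92,133, so u = 9,610/92,133 = 10.43%.
After the change, unemployed and labor force both rise by 5,651 → E = 82,523, U = 15,261, labor force = 97,784.
New unemployment rate = 15,261 / 97,784 = 15.61%.

New unemployment rate ≈ 15.61%.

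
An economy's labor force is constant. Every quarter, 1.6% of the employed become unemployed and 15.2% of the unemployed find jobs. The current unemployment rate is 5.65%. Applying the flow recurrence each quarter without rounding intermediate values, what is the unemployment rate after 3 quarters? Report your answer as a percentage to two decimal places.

With a fixed labor force, u_{t+1} = u_t + s·(1−u_t) − f·u_t = u_t·(1−s−f) + s.
Here 1−s−f = 0.832 and s = 0.016.
u_1 = 0.056500 × 0.832 + 0.016 = 0.063008.
u_2 = 0.063008 × 0.832 + 0.016 = 0.068423.
u_3 = 0.068423 × 0.832 + 0.016 = 0.072928.

Unemployment rate after three quarters ≈ 7.29%.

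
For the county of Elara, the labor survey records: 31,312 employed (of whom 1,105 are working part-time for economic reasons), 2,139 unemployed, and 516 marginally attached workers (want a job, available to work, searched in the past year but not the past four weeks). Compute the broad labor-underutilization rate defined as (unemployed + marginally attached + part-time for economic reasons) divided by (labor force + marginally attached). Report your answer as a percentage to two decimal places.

Labor force = 31,312 + 2,139 = 33,451.
Numerator = 2,139 + 516 + 1,105 = 3,760.
Denominator = 33,451 + 516 = 33,967.
Broad rate = 3,760 / 33,967 = 11.07%.

Broad underutilization rate ≈ 11.07%.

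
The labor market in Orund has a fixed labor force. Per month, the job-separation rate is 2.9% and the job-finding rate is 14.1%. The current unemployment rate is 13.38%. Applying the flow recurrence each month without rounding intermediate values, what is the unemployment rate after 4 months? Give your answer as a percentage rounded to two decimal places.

Unemployment rate after four months ≈ 15.31%.

With a fixed labor force, u_{t+1} = u_t + s·(1−u_t) − f·u_t = u_t·(1−s−f) + s.
Here 1−s−f = 0.830 and s = 0.029.
u_1 = 0.133800 × 0.830 + 0.029 = 0.140054.
u_2 = 0.140054 × 0.830 + 0.029 = 0.145245.
u_3 = 0.145245 × 0.830 + 0.029 = 0.149553.
u_4 = 0.149553 × 0.830 + 0.029 = 0.153129.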